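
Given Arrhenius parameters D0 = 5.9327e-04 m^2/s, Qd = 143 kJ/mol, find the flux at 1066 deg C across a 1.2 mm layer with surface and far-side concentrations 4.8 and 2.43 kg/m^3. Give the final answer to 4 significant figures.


Step 1: D = D0 * exp(-Qd/(R*T))
T = 1066 + 273.15 = 1339.15 K
D = 5.9327e-04 * exp(-143e3 / (8.314 * 1339.15)) = 1.56754e-09 m^2/s
Step 2: J = D * (C1 - C2) / dx
J = 1.56754e-09 * (4.8 - 2.43) / 1.2e-03
J = 3.096e-06 kg/(m^2*s)


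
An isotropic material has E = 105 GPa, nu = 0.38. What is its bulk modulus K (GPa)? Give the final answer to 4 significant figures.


K = E / (3*(1-2*nu))
K = 105 / (3*(1-2*0.38))
K = 145.8 GPa


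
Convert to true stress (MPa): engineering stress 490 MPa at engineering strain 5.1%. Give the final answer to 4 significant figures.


sigma_true = sigma_eng * (1 + epsilon_eng)
sigma_true = 490 * (1 + 0.051)
sigma_true = 515 MPa


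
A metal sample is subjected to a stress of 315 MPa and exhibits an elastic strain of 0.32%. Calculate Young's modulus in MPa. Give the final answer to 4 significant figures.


E = sigma / epsilon
epsilon = 0.32% = 3.2e-03
E = 315 / 3.2e-03
E = 98440 MPa


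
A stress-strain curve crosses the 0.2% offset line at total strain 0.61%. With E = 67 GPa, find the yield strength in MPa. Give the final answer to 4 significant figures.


Offset strain = 0.002
Elastic strain at yield = total_strain - offset = 6.1e-03 - 0.002 = 4.1e-03
sigma_y = E * elastic_strain = 67000 * 4.1e-03
sigma_y = 274.7 MPa


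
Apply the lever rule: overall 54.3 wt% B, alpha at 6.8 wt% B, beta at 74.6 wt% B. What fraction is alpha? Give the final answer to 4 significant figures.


f_alpha = (C_beta - C0) / (C_beta - C_alpha)
f_alpha = (74.6 - 54.3) / (74.6 - 6.8)
f_alpha = 0.2994


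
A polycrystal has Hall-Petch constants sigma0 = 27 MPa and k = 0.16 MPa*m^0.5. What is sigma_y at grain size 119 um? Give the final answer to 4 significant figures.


sigma_y = sigma0 + k / sqrt(d)
d = 119 um = 1.19e-04 m
sigma_y = 27 + 0.16 / sqrt(1.19e-04)
sigma_y = 41.67 MPa


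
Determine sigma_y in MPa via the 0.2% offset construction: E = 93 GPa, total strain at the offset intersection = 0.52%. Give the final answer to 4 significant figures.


Offset strain = 0.002
Elastic strain at yield = total_strain - offset = 5.2e-03 - 0.002 = 3.2e-03
sigma_y = E * elastic_strain = 93000 * 3.2e-03
sigma_y = 297.6 MPa


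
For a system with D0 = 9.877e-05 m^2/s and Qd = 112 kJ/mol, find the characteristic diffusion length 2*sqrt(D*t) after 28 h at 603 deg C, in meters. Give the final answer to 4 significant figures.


Step 1: D = D0 * exp(-Qd/(R*T))
T = 876.15 K
D = 9.877e-05 * exp(-112e3 / (8.314 * 876.15)) = 2.07551e-11 m^2/s
Step 2: L = 2*sqrt(D*t)
t = 28 h = 100800 s
L = 2*sqrt(2.07551e-11 * 100800) = 2.893e-03 m


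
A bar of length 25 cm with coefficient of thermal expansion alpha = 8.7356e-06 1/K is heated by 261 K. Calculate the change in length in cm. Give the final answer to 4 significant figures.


dL = L0 * alpha * dT
dL = 25 * 8.7356e-06 * 261
dL = 0.057 cm


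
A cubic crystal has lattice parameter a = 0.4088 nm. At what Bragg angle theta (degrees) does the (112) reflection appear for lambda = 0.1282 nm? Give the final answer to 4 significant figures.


d = a / sqrt(h^2+k^2+l^2)
d = 0.4088 / sqrt(6) = 0.166892 nm
lambda = 2*d*sin(theta)  =>  sin(theta) = lambda / (2*d)
sin(theta) = 0.1282 / (2 * 0.166892) = 0.384081
theta = 22.59 deg


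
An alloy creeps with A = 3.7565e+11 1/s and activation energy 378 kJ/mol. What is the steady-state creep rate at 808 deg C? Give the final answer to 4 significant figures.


rate = A * exp(-Q / (R*T))
T = 808 + 273.15 = 1081.15 K
rate = 3.7565e+11 * exp(-378e3 / (8.314 * 1081.15))
rate = 2.049e-07 1/s


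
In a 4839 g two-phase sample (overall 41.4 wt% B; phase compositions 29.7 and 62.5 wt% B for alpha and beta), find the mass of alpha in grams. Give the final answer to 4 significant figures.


f_alpha = (C_beta - C0) / (C_beta - C_alpha)
f_alpha = (62.5 - 41.4) / (62.5 - 29.7) = 0.643293
m_alpha = f_alpha * m_total = 0.643293 * 4839 = 3113 g


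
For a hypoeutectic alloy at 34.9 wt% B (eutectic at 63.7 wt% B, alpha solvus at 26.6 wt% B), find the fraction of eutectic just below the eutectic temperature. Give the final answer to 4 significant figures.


f_primary = (C_e - C0) / (C_e - C_alpha_max)
f_primary = (63.7 - 34.9) / (63.7 - 26.6)
f_primary = 0.77628
f_eutectic = 1 - 0.77628 = 0.2237


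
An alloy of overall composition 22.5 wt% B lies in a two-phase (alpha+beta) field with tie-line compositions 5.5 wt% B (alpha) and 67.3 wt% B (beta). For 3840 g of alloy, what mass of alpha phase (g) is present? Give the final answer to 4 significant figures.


f_alpha = (C_beta - C0) / (C_beta - C_alpha)
f_alpha = (67.3 - 22.5) / (67.3 - 5.5) = 0.724919
m_alpha = f_alpha * m_total = 0.724919 * 3840 = 2784 g


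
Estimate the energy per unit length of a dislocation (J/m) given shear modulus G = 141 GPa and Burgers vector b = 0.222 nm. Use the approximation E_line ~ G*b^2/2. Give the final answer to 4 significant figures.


E = G*b^2/2
b = 0.222 nm = 2.22e-10 m
G = 141 GPa = 1.41e+11 Pa
E = 0.5 * 1.41e+11 * (2.22e-10)^2
E = 3.475e-09 J/m


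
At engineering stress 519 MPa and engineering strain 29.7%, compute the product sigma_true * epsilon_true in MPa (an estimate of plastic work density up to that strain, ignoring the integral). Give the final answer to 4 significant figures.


sigma_true = sigma_eng * (1 + epsilon_eng)
sigma_true = 519 * (1 + 0.297) = 673.143 MPa
epsilon_true = ln(1 + epsilon_eng)
epsilon_true = ln(1 + 0.297) = 0.260054
sigma_true * epsilon_true = 673.143 * 0.260054 = 175.1 MPa


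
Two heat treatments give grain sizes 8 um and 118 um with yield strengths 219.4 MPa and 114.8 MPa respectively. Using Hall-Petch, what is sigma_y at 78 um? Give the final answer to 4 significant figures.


sigma_y = sigma0 + k / sqrt(d)
1/sqrt(d1) = 1/sqrt(8e-06) = 353.553;  1/sqrt(d2) = 92.0575
k = (sigma1 - sigma2) / (1/sqrt(d1) - 1/sqrt(d2)) = (219.4 - 114.8) / (353.553 - 92.0575) = 0.400006 MPa*m^0.5
sigma0 = sigma1 - k/sqrt(d1) = 219.4 - 0.400006*353.553 = 77.9764 MPa
sigma_y(d3) = 77.9764 + 0.400006 / sqrt(7.8e-05) = 123.3 MPa


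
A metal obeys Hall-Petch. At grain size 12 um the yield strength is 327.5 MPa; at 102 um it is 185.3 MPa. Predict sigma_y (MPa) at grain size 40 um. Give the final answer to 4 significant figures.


sigma_y = sigma0 + k / sqrt(d)
1/sqrt(d1) = 1/sqrt(1.2e-05) = 288.675;  1/sqrt(d2) = 99.0148
k = (sigma1 - sigma2) / (1/sqrt(d1) - 1/sqrt(d2)) = (327.5 - 185.3) / (288.675 - 99.0148) = 0.749761 MPa*m^0.5
sigma0 = sigma1 - k/sqrt(d1) = 327.5 - 0.749761*288.675 = 111.063 MPa
sigma_y(d3) = 111.063 + 0.749761 / sqrt(4e-05) = 229.6 MPa


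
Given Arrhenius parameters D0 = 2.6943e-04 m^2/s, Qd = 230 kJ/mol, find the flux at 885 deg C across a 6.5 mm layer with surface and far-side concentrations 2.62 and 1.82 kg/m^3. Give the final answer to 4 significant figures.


Step 1: D = D0 * exp(-Qd/(R*T))
T = 885 + 273.15 = 1158.15 K
D = 2.6943e-04 * exp(-230e3 / (8.314 * 1158.15)) = 1.13936e-14 m^2/s
Step 2: J = D * (C1 - C2) / dx
J = 1.13936e-14 * (2.62 - 1.82) / 6.5e-03
J = 1.402e-12 kg/(m^2*s)


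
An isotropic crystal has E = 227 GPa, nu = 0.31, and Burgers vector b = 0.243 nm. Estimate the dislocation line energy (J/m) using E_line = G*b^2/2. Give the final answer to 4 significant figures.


Step 1: G = E / (2*(1+nu))
G = 227 / (2*(1+0.31)) = 86.6412 GPa = 8.66412e+10 Pa
Step 2: E_line = G*b^2/2
b = 0.243 nm = 2.43e-10 m
E_line = 0.5 * 8.66412e+10 * (2.43e-10)^2 = 2.558e-09 J/m


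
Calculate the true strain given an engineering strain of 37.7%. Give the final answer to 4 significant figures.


epsilon_true = ln(1 + epsilon_eng)
epsilon_true = ln(1 + 0.377)
epsilon_true = 0.3199


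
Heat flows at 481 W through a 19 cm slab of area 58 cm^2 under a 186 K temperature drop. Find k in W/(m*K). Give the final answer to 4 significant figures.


k = Q*L / (A*dT)
L = 0.19 m, A = 5.8e-03 m^2
k = 481 * 0.19 / (5.8e-03 * 186)
k = 84.71 W/(m*K)


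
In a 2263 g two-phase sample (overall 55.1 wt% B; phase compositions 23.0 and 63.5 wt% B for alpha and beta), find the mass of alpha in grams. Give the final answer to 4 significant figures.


f_alpha = (C_beta - C0) / (C_beta - C_alpha)
f_alpha = (63.5 - 55.1) / (63.5 - 23.0) = 0.207407
m_alpha = f_alpha * m_total = 0.207407 * 2263 = 469.4 g


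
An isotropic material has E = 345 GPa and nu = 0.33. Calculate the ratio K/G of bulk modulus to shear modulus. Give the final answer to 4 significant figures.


G = E / (2*(1+nu))
G = 345 / (2*(1+0.33)) = 129.699 GPa
K = E / (3*(1-2*nu))
K = 345 / (3*(1-2*0.33)) = 338.235 GPa
K/G = 338.235 / 129.699 = 2.608


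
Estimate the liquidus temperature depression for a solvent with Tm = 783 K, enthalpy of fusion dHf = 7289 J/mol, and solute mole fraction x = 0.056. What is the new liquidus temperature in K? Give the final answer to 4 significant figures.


dT = R*Tm^2*x / dHf
dT = 8.314 * 783^2 * 0.056 / 7289
dT = 39.161 K
T_new = 783 - 39.161 = 743.8 K


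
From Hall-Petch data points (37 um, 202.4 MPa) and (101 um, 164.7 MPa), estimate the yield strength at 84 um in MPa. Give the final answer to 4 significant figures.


sigma_y = sigma0 + k / sqrt(d)
1/sqrt(d1) = 1/sqrt(3.7e-05) = 164.399;  1/sqrt(d2) = 99.5037
k = (sigma1 - sigma2) / (1/sqrt(d1) - 1/sqrt(d2)) = (202.4 - 164.7) / (164.399 - 99.5037) = 0.580936 MPa*m^0.5
sigma0 = sigma1 - k/sqrt(d1) = 202.4 - 0.580936*164.399 = 106.895 MPa
sigma_y(d3) = 106.895 + 0.580936 / sqrt(8.4e-05) = 170.3 MPa


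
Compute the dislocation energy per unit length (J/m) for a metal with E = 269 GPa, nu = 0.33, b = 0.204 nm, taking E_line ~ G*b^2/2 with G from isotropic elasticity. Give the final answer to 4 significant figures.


Step 1: G = E / (2*(1+nu))
G = 269 / (2*(1+0.33)) = 101.128 GPa = 1.01128e+11 Pa
Step 2: E_line = G*b^2/2
b = 0.204 nm = 2.04e-10 m
E_line = 0.5 * 1.01128e+11 * (2.04e-10)^2 = 2.104e-09 J/m


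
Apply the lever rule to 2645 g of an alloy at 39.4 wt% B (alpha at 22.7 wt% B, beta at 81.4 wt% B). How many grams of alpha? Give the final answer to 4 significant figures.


f_alpha = (C_beta - C0) / (C_beta - C_alpha)
f_alpha = (81.4 - 39.4) / (81.4 - 22.7) = 0.715503
m_alpha = f_alpha * m_total = 0.715503 * 2645 = 1893 g


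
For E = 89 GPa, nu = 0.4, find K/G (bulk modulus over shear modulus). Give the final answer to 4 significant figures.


G = E / (2*(1+nu))
G = 89 / (2*(1+0.4)) = 31.7857 GPa
K = E / (3*(1-2*nu))
K = 89 / (3*(1-2*0.4)) = 148.333 GPa
K/G = 148.333 / 31.7857 = 4.667


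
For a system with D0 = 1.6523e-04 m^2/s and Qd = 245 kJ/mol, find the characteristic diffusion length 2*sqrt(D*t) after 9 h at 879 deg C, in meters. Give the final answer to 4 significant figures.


Step 1: D = D0 * exp(-Qd/(R*T))
T = 1152.15 K
D = 1.6523e-04 * exp(-245e3 / (8.314 * 1152.15)) = 1.28886e-15 m^2/s
Step 2: L = 2*sqrt(D*t)
t = 9 h = 32400 s
L = 2*sqrt(1.28886e-15 * 32400) = 1.292e-05 m


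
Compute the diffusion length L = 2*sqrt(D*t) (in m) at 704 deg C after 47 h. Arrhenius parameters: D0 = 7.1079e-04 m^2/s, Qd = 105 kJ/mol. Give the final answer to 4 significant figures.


Step 1: D = D0 * exp(-Qd/(R*T))
T = 977.15 K
D = 7.1079e-04 * exp(-105e3 / (8.314 * 977.15)) = 1.73239e-09 m^2/s
Step 2: L = 2*sqrt(D*t)
t = 47 h = 169200 s
L = 2*sqrt(1.73239e-09 * 169200) = 0.03424 m


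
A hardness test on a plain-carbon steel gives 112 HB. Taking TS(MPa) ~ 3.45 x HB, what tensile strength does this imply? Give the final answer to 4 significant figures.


TS (MPa) = 3.45 * HB
TS = 3.45 * 112
TS = 386.4 MPa


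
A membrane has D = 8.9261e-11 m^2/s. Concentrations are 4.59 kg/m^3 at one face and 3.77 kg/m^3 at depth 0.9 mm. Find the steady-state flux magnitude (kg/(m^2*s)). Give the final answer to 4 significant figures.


J = -D * (dC/dx) = D * (C1 - C2) / dx
J = 8.9261e-11 * (4.59 - 3.77) / 9e-04
J = 8.133e-08 kg/(m^2*s)


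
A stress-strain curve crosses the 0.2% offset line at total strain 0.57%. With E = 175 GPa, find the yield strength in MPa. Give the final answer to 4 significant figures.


Offset strain = 0.002
Elastic strain at yield = total_strain - offset = 5.7e-03 - 0.002 = 3.7e-03
sigma_y = E * elastic_strain = 175000 * 3.7e-03
sigma_y = 647.5 MPa


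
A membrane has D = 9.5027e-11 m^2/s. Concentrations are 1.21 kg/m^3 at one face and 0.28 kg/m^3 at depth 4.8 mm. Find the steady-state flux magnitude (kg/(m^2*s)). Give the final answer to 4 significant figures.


J = -D * (dC/dx) = D * (C1 - C2) / dx
J = 9.5027e-11 * (1.21 - 0.28) / 4.8e-03
J = 1.841e-08 kg/(m^2*s)


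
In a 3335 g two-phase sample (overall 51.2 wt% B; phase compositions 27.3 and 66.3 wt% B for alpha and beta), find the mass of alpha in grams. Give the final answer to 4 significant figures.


f_alpha = (C_beta - C0) / (C_beta - C_alpha)
f_alpha = (66.3 - 51.2) / (66.3 - 27.3) = 0.387179
m_alpha = f_alpha * m_total = 0.387179 * 3335 = 1291 g


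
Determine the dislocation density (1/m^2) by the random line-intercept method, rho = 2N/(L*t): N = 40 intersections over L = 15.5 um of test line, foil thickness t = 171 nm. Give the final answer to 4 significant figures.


rho = 2N / (L * t)
L = 15.5 um = 1.55e-05 m, t = 171 nm = 1.71e-07 m
rho = 2 * 40 / (1.55e-05 * 1.71e-07)
rho = 3.018e+13 1/m^2


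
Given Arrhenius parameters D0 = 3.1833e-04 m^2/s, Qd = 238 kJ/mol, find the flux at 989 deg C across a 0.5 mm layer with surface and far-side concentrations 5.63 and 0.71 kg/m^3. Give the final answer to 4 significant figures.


Step 1: D = D0 * exp(-Qd/(R*T))
T = 989 + 273.15 = 1262.15 K
D = 3.1833e-04 * exp(-238e3 / (8.314 * 1262.15)) = 4.49558e-14 m^2/s
Step 2: J = D * (C1 - C2) / dx
J = 4.49558e-14 * (5.63 - 0.71) / 5e-04
J = 4.424e-10 kg/(m^2*s)


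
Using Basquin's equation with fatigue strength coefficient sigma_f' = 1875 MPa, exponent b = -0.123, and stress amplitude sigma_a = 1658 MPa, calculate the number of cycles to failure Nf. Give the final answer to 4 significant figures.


sigma_a = sigma_f' * (2*Nf)^b
2*Nf = (sigma_a / sigma_f')^(1/b)
2*Nf = (1658 / 1875)^(1/-0.123)
2*Nf = 2.71821
Nf = 1.359 cycles


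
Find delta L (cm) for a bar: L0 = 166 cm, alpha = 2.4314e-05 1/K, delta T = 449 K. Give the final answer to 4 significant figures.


dL = L0 * alpha * dT
dL = 166 * 2.4314e-05 * 449
dL = 1.812 cm


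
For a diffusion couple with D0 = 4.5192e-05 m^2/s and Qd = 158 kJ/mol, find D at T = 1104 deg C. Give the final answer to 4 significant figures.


D = D0 * exp(-Qd / (R*T))
T = 1377.15 K
D = 4.5192e-05 * exp(-158e3 / (8.314 * 1377.15))
D = 4.592e-11 m^2/s


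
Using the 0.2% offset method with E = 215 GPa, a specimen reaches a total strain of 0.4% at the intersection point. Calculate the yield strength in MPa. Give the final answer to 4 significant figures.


Offset strain = 0.002
Elastic strain at yield = total_strain - offset = 4e-03 - 0.002 = 2e-03
sigma_y = E * elastic_strain = 215000 * 2e-03
sigma_y = 430 MPa


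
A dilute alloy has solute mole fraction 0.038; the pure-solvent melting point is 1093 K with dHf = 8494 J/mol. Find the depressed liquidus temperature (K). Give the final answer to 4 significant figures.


dT = R*Tm^2*x / dHf
dT = 8.314 * 1093^2 * 0.038 / 8494
dT = 44.4346 K
T_new = 1093 - 44.4346 = 1049 K


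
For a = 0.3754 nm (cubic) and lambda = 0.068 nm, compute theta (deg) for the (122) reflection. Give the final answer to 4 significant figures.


d = a / sqrt(h^2+k^2+l^2)
d = 0.3754 / sqrt(9) = 0.125133 nm
lambda = 2*d*sin(theta)  =>  sin(theta) = lambda / (2*d)
sin(theta) = 0.068 / (2 * 0.125133) = 0.27171
theta = 15.77 deg


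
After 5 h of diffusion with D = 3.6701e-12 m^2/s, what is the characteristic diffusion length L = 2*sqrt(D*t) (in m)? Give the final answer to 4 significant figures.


t = 5 hr = 18000 s
Diffusion length = 2*sqrt(D*t)
= 2*sqrt(3.6701e-12 * 18000)
= 5.14e-04 m


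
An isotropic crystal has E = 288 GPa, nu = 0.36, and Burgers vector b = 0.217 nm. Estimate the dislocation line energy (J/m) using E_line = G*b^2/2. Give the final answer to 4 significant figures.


Step 1: G = E / (2*(1+nu))
G = 288 / (2*(1+0.36)) = 105.882 GPa = 1.05882e+11 Pa
Step 2: E_line = G*b^2/2
b = 0.217 nm = 2.17e-10 m
E_line = 0.5 * 1.05882e+11 * (2.17e-10)^2 = 2.493e-09 J/m


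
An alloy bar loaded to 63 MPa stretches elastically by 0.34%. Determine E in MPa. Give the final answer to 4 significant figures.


E = sigma / epsilon
epsilon = 0.34% = 3.4e-03
E = 63 / 3.4e-03
E = 18530 MPa


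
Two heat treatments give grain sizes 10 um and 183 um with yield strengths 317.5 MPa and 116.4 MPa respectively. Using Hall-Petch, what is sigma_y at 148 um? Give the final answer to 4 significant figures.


sigma_y = sigma0 + k / sqrt(d)
1/sqrt(d1) = 1/sqrt(1e-05) = 316.228;  1/sqrt(d2) = 73.9221
k = (sigma1 - sigma2) / (1/sqrt(d1) - 1/sqrt(d2)) = (317.5 - 116.4) / (316.228 - 73.9221) = 0.829944 MPa*m^0.5
sigma0 = sigma1 - k/sqrt(d1) = 317.5 - 0.829944*316.228 = 55.0488 MPa
sigma_y(d3) = 55.0488 + 0.829944 / sqrt(1.48e-04) = 123.3 MPa


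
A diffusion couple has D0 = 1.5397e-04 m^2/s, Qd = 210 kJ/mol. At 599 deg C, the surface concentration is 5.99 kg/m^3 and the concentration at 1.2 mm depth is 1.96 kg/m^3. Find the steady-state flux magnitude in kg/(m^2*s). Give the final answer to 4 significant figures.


Step 1: D = D0 * exp(-Qd/(R*T))
T = 599 + 273.15 = 872.15 K
D = 1.5397e-04 * exp(-210e3 / (8.314 * 872.15)) = 4.07101e-17 m^2/s
Step 2: J = D * (C1 - C2) / dx
J = 4.07101e-17 * (5.99 - 1.96) / 1.2e-03
J = 1.367e-13 kg/(m^2*s)


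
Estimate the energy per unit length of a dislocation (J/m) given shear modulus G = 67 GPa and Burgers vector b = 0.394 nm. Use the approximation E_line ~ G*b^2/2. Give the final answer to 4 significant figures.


E = G*b^2/2
b = 0.394 nm = 3.94e-10 m
G = 67 GPa = 6.7e+10 Pa
E = 0.5 * 6.7e+10 * (3.94e-10)^2
E = 5.2e-09 J/m


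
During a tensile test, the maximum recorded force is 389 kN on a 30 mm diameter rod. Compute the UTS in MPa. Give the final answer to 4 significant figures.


A0 = pi*(d/2)^2 = pi*(30/2)^2 = 706.858 mm^2
UTS = F_max / A0 = 389*1000 / 706.858
UTS = 550.3 MPa


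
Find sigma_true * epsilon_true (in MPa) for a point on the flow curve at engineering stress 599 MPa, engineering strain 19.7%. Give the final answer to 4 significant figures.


sigma_true = sigma_eng * (1 + epsilon_eng)
sigma_true = 599 * (1 + 0.197) = 717.003 MPa
epsilon_true = ln(1 + epsilon_eng)
epsilon_true = ln(1 + 0.197) = 0.179818
sigma_true * epsilon_true = 717.003 * 0.179818 = 128.9 MPa


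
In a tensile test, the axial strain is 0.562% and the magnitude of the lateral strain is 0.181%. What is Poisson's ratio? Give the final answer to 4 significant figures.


nu = -epsilon_lat / epsilon_axial
Lateral strain is contraction (negative), so using magnitudes:
nu = 0.181 / 0.562
nu = 0.3221


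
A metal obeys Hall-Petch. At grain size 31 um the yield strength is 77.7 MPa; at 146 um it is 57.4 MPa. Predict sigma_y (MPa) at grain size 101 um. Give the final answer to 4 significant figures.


sigma_y = sigma0 + k / sqrt(d)
1/sqrt(d1) = 1/sqrt(3.1e-05) = 179.605;  1/sqrt(d2) = 82.7606
k = (sigma1 - sigma2) / (1/sqrt(d1) - 1/sqrt(d2)) = (77.7 - 57.4) / (179.605 - 82.7606) = 0.209614 MPa*m^0.5
sigma0 = sigma1 - k/sqrt(d1) = 77.7 - 0.209614*179.605 = 40.0522 MPa
sigma_y(d3) = 40.0522 + 0.209614 / sqrt(1.01e-04) = 60.91 MPa


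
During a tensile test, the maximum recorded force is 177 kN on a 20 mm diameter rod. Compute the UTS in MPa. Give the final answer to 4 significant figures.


A0 = pi*(d/2)^2 = pi*(20/2)^2 = 314.159 mm^2
UTS = F_max / A0 = 177*1000 / 314.159
UTS = 563.4 MPa


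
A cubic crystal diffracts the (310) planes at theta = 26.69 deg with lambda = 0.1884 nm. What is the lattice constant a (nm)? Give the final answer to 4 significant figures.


d = lambda / (2*sin(theta))
d = 0.1884 / (2*sin(26.69 deg))
d = 0.209723 nm
a = d * sqrt(h^2+k^2+l^2) = 0.209723 * sqrt(10)
a = 0.6632 nm


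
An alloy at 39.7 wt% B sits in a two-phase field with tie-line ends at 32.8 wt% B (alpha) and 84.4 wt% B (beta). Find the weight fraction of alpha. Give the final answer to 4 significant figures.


f_alpha = (C_beta - C0) / (C_beta - C_alpha)
f_alpha = (84.4 - 39.7) / (84.4 - 32.8)
f_alpha = 0.8663


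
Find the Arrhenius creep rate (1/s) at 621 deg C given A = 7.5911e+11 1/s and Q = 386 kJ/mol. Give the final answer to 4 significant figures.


rate = A * exp(-Q / (R*T))
T = 621 + 273.15 = 894.15 K
rate = 7.5911e+11 * exp(-386e3 / (8.314 * 894.15))
rate = 2.138e-11 1/s


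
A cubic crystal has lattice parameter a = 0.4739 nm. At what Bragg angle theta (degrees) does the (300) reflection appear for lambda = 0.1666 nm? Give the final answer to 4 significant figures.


d = a / sqrt(h^2+k^2+l^2)
d = 0.4739 / sqrt(9) = 0.157967 nm
lambda = 2*d*sin(theta)  =>  sin(theta) = lambda / (2*d)
sin(theta) = 0.1666 / (2 * 0.157967) = 0.527326
theta = 31.82 deg


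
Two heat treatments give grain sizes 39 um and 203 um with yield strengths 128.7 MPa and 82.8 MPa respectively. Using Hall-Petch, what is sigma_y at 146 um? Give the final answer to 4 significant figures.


sigma_y = sigma0 + k / sqrt(d)
1/sqrt(d1) = 1/sqrt(3.9e-05) = 160.128;  1/sqrt(d2) = 70.1862
k = (sigma1 - sigma2) / (1/sqrt(d1) - 1/sqrt(d2)) = (128.7 - 82.8) / (160.128 - 70.1862) = 0.510329 MPa*m^0.5
sigma0 = sigma1 - k/sqrt(d1) = 128.7 - 0.510329*160.128 = 46.9819 MPa
sigma_y(d3) = 46.9819 + 0.510329 / sqrt(1.46e-04) = 89.22 MPa


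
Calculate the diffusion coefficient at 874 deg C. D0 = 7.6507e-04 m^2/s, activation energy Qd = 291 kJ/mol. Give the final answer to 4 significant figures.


D = D0 * exp(-Qd / (R*T))
T = 1147.15 K
D = 7.6507e-04 * exp(-291e3 / (8.314 * 1147.15))
D = 4.293e-17 m^2/s


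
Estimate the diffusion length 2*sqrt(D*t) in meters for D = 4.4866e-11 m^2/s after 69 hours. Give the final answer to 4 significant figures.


t = 69 hr = 248400 s
Diffusion length = 2*sqrt(D*t)
= 2*sqrt(4.4866e-11 * 248400)
= 6.677e-03 m


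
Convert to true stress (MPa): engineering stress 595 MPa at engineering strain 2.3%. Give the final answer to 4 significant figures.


sigma_true = sigma_eng * (1 + epsilon_eng)
sigma_true = 595 * (1 + 0.023)
sigma_true = 608.7 MPa


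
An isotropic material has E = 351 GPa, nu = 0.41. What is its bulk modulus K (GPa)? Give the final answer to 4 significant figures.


K = E / (3*(1-2*nu))
K = 351 / (3*(1-2*0.41))
K = 650 GPa


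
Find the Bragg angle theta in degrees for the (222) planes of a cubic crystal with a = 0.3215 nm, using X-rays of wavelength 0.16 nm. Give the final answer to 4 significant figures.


d = a / sqrt(h^2+k^2+l^2)
d = 0.3215 / sqrt(12) = 0.0928091 nm
lambda = 2*d*sin(theta)  =>  sin(theta) = lambda / (2*d)
sin(theta) = 0.16 / (2 * 0.0928091) = 0.861985
theta = 59.54 deg


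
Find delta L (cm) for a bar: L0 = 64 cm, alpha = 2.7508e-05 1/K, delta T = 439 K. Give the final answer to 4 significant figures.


dL = L0 * alpha * dT
dL = 64 * 2.7508e-05 * 439
dL = 0.7729 cm


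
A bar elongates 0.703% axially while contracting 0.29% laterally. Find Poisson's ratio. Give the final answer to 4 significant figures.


nu = -epsilon_lat / epsilon_axial
Lateral strain is contraction (negative), so using magnitudes:
nu = 0.29 / 0.703
nu = 0.4125


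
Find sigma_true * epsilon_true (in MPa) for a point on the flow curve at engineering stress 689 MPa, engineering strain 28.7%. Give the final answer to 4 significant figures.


sigma_true = sigma_eng * (1 + epsilon_eng)
sigma_true = 689 * (1 + 0.287) = 886.743 MPa
epsilon_true = ln(1 + epsilon_eng)
epsilon_true = ln(1 + 0.287) = 0.252314
sigma_true * epsilon_true = 886.743 * 0.252314 = 223.7 MPa


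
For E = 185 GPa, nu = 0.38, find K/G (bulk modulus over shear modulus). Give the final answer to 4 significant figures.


G = E / (2*(1+nu))
G = 185 / (2*(1+0.38)) = 67.029 GPa
K = E / (3*(1-2*nu))
K = 185 / (3*(1-2*0.38)) = 256.944 GPa
K/G = 256.944 / 67.029 = 3.833


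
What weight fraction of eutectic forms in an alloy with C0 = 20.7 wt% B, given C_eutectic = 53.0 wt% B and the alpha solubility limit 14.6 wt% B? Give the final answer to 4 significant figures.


f_primary = (C_e - C0) / (C_e - C_alpha_max)
f_primary = (53.0 - 20.7) / (53.0 - 14.6)
f_primary = 0.841146
f_eutectic = 1 - 0.841146 = 0.1589


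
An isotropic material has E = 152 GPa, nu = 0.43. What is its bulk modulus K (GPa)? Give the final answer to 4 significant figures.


K = E / (3*(1-2*nu))
K = 152 / (3*(1-2*0.43))
K = 361.9 GPa


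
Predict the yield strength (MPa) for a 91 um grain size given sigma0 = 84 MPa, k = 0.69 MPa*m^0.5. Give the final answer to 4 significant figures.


sigma_y = sigma0 + k / sqrt(d)
d = 91 um = 9.1e-05 m
sigma_y = 84 + 0.69 / sqrt(9.1e-05)
sigma_y = 156.3 MPa


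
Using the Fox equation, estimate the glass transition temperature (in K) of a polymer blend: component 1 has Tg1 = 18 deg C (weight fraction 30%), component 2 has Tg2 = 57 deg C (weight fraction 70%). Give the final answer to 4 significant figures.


1/Tg = w1/Tg1 + w2/Tg2 (in Kelvin)
Tg1 = 291.15 K, Tg2 = 330.15 K
1/Tg = 0.3/291.15 + 0.7/330.15
Tg = 317.4 K


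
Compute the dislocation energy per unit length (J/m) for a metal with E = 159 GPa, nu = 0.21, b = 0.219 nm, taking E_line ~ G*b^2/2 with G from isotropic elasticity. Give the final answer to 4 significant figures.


Step 1: G = E / (2*(1+nu))
G = 159 / (2*(1+0.21)) = 65.7025 GPa = 6.57025e+10 Pa
Step 2: E_line = G*b^2/2
b = 0.219 nm = 2.19e-10 m
E_line = 0.5 * 6.57025e+10 * (2.19e-10)^2 = 1.576e-09 J/m


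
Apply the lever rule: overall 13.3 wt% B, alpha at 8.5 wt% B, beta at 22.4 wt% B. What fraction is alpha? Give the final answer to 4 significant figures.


f_alpha = (C_beta - C0) / (C_beta - C_alpha)
f_alpha = (22.4 - 13.3) / (22.4 - 8.5)
f_alpha = 0.6547


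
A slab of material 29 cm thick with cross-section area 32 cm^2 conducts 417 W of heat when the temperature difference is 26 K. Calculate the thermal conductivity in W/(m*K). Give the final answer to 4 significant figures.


k = Q*L / (A*dT)
L = 0.29 m, A = 3.2e-03 m^2
k = 417 * 0.29 / (3.2e-03 * 26)
k = 1453 W/(m*K)


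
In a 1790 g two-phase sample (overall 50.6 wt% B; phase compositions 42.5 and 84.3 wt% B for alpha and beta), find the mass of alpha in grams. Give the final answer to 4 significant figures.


f_alpha = (C_beta - C0) / (C_beta - C_alpha)
f_alpha = (84.3 - 50.6) / (84.3 - 42.5) = 0.80622
m_alpha = f_alpha * m_total = 0.80622 * 1790 = 1443 g


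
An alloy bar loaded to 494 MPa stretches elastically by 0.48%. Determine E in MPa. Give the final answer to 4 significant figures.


E = sigma / epsilon
epsilon = 0.48% = 4.8e-03
E = 494 / 4.8e-03
E = 102900 MPa


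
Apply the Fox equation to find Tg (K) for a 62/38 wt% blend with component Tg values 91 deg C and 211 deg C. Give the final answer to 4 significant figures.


1/Tg = w1/Tg1 + w2/Tg2 (in Kelvin)
Tg1 = 364.15 K, Tg2 = 484.15 K
1/Tg = 0.62/364.15 + 0.38/484.15
Tg = 402 K


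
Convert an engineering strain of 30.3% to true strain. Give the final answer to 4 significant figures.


epsilon_true = ln(1 + epsilon_eng)
epsilon_true = ln(1 + 0.303)
epsilon_true = 0.2647


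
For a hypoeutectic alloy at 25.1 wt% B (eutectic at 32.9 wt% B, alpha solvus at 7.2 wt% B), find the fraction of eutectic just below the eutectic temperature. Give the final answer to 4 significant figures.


f_primary = (C_e - C0) / (C_e - C_alpha_max)
f_primary = (32.9 - 25.1) / (32.9 - 7.2)
f_primary = 0.303502
f_eutectic = 1 - 0.303502 = 0.6965


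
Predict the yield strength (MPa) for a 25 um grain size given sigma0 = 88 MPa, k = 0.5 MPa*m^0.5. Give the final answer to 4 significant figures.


sigma_y = sigma0 + k / sqrt(d)
d = 25 um = 2.5e-05 m
sigma_y = 88 + 0.5 / sqrt(2.5e-05)
sigma_y = 188 MPa


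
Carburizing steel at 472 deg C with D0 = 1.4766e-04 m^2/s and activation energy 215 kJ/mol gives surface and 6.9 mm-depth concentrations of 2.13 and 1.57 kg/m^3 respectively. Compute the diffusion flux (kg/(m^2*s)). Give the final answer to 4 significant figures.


Step 1: D = D0 * exp(-Qd/(R*T))
T = 472 + 273.15 = 745.15 K
D = 1.4766e-04 * exp(-215e3 / (8.314 * 745.15)) = 1.2512e-19 m^2/s
Step 2: J = D * (C1 - C2) / dx
J = 1.2512e-19 * (2.13 - 1.57) / 6.9e-03
J = 1.015e-17 kg/(m^2*s)


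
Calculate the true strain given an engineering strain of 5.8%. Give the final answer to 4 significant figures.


epsilon_true = ln(1 + epsilon_eng)
epsilon_true = ln(1 + 0.058)
epsilon_true = 0.05638


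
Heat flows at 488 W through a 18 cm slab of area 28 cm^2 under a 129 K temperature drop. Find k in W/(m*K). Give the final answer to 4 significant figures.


k = Q*L / (A*dT)
L = 0.18 m, A = 2.8e-03 m^2
k = 488 * 0.18 / (2.8e-03 * 129)
k = 243.2 W/(m*K)


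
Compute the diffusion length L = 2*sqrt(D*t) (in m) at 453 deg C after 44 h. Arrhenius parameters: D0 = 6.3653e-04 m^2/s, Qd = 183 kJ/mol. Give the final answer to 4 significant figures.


Step 1: D = D0 * exp(-Qd/(R*T))
T = 726.15 K
D = 6.3653e-04 * exp(-183e3 / (8.314 * 726.15)) = 4.35994e-17 m^2/s
Step 2: L = 2*sqrt(D*t)
t = 44 h = 158400 s
L = 2*sqrt(4.35994e-17 * 158400) = 5.256e-06 m


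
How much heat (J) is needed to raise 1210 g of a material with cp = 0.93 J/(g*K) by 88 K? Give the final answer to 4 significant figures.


Q = m * cp * dT
Q = 1210 * 0.93 * 88
Q = 99030 J


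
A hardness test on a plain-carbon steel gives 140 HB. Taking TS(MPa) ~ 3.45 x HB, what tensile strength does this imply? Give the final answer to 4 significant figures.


TS (MPa) = 3.45 * HB
TS = 3.45 * 140
TS = 483 MPa


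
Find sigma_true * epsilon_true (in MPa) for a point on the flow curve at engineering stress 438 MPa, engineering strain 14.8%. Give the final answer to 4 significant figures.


sigma_true = sigma_eng * (1 + epsilon_eng)
sigma_true = 438 * (1 + 0.148) = 502.824 MPa
epsilon_true = ln(1 + epsilon_eng)
epsilon_true = ln(1 + 0.148) = 0.138021
sigma_true * epsilon_true = 502.824 * 0.138021 = 69.4 MPa


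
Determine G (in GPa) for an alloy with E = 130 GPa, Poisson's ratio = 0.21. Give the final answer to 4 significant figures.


G = E / (2*(1+nu))
G = 130 / (2*(1+0.21))
G = 53.72 GPa


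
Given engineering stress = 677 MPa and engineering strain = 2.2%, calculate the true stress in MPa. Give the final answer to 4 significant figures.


sigma_true = sigma_eng * (1 + epsilon_eng)
sigma_true = 677 * (1 + 0.022)
sigma_true = 691.9 MPa


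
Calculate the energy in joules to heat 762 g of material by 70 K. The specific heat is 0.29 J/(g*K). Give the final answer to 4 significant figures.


Q = m * cp * dT
Q = 762 * 0.29 * 70
Q = 15470 J


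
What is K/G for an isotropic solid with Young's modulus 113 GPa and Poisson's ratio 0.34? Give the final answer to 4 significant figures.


G = E / (2*(1+nu))
G = 113 / (2*(1+0.34)) = 42.1642 GPa
K = E / (3*(1-2*nu))
K = 113 / (3*(1-2*0.34)) = 117.708 GPa
K/G = 117.708 / 42.1642 = 2.792


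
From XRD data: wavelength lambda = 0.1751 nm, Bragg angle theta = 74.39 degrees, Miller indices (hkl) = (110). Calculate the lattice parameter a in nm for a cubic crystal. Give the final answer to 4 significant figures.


d = lambda / (2*sin(theta))
d = 0.1751 / (2*sin(74.39 deg))
d = 0.0909029 nm
a = d * sqrt(h^2+k^2+l^2) = 0.0909029 * sqrt(2)
a = 0.1286 nm


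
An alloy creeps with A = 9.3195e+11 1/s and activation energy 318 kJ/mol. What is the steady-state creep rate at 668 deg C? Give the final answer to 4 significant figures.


rate = A * exp(-Q / (R*T))
T = 668 + 273.15 = 941.15 K
rate = 9.3195e+11 * exp(-318e3 / (8.314 * 941.15))
rate = 2.087e-06 1/s


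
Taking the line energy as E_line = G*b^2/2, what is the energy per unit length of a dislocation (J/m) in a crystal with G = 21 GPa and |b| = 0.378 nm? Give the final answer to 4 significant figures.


E = G*b^2/2
b = 0.378 nm = 3.78e-10 m
G = 21 GPa = 2.1e+10 Pa
E = 0.5 * 2.1e+10 * (3.78e-10)^2
E = 1.5e-09 J/m


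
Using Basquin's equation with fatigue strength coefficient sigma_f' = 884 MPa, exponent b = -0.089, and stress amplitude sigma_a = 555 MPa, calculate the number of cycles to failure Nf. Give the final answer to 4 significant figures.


sigma_a = sigma_f' * (2*Nf)^b
2*Nf = (sigma_a / sigma_f')^(1/b)
2*Nf = (555 / 884)^(1/-0.089)
2*Nf = 186.833
Nf = 93.42 cycles


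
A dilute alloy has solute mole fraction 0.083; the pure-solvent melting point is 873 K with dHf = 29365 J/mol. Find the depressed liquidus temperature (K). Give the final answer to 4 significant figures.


dT = R*Tm^2*x / dHf
dT = 8.314 * 873^2 * 0.083 / 29365
dT = 17.9096 K
T_new = 873 - 17.9096 = 855.1 K


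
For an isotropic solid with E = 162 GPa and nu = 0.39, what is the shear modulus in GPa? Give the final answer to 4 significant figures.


G = E / (2*(1+nu))
G = 162 / (2*(1+0.39))
G = 58.27 GPa


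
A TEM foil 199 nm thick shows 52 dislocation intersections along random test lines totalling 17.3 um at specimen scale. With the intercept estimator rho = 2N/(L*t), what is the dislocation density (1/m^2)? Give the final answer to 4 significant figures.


rho = 2N / (L * t)
L = 17.3 um = 1.73e-05 m, t = 199 nm = 1.99e-07 m
rho = 2 * 52 / (1.73e-05 * 1.99e-07)
rho = 3.021e+13 1/m^2


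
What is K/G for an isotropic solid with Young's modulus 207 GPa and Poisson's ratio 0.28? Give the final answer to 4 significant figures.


G = E / (2*(1+nu))
G = 207 / (2*(1+0.28)) = 80.8594 GPa
K = E / (3*(1-2*nu))
K = 207 / (3*(1-2*0.28)) = 156.818 GPa
K/G = 156.818 / 80.8594 = 1.939


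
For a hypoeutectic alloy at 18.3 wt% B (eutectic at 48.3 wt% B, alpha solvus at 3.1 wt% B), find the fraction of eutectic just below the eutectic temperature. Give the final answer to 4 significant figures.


f_primary = (C_e - C0) / (C_e - C_alpha_max)
f_primary = (48.3 - 18.3) / (48.3 - 3.1)
f_primary = 0.663717
f_eutectic = 1 - 0.663717 = 0.3363


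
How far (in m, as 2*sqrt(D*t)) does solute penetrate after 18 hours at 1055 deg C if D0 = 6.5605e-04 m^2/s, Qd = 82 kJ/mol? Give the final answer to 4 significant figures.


Step 1: D = D0 * exp(-Qd/(R*T))
T = 1328.15 K
D = 6.5605e-04 * exp(-82e3 / (8.314 * 1328.15)) = 3.90709e-07 m^2/s
Step 2: L = 2*sqrt(D*t)
t = 18 h = 64800 s
L = 2*sqrt(3.90709e-07 * 64800) = 0.3182 m


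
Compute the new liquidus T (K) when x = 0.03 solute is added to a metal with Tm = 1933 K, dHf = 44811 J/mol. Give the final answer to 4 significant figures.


dT = R*Tm^2*x / dHf
dT = 8.314 * 1933^2 * 0.03 / 44811
dT = 20.7975 K
T_new = 1933 - 20.7975 = 1912 K


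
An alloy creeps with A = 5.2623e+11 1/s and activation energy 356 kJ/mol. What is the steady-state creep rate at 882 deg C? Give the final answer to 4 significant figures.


rate = A * exp(-Q / (R*T))
T = 882 + 273.15 = 1155.15 K
rate = 5.2623e+11 * exp(-356e3 / (8.314 * 1155.15))
rate = 4.194e-05 1/s


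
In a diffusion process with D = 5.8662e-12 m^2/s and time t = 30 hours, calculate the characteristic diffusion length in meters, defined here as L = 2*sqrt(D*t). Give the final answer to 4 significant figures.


t = 30 hr = 108000 s
Diffusion length = 2*sqrt(D*t)
= 2*sqrt(5.8662e-12 * 108000)
= 1.592e-03 m


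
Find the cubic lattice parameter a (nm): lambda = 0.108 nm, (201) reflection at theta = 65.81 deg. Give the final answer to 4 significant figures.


d = lambda / (2*sin(theta))
d = 0.108 / (2*sin(65.81 deg))
d = 0.0591981 nm
a = d * sqrt(h^2+k^2+l^2) = 0.0591981 * sqrt(5)
a = 0.1324 nm


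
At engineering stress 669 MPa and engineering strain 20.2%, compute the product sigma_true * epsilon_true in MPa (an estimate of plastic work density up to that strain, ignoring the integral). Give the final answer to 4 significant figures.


sigma_true = sigma_eng * (1 + epsilon_eng)
sigma_true = 669 * (1 + 0.202) = 804.138 MPa
epsilon_true = ln(1 + epsilon_eng)
epsilon_true = ln(1 + 0.202) = 0.183987
sigma_true * epsilon_true = 804.138 * 0.183987 = 148 MPa


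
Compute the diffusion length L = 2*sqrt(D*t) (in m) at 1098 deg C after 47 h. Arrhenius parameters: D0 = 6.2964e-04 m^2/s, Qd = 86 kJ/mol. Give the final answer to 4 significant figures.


Step 1: D = D0 * exp(-Qd/(R*T))
T = 1371.15 K
D = 6.2964e-04 * exp(-86e3 / (8.314 * 1371.15)) = 3.33243e-07 m^2/s
Step 2: L = 2*sqrt(D*t)
t = 47 h = 169200 s
L = 2*sqrt(3.33243e-07 * 169200) = 0.4749 m


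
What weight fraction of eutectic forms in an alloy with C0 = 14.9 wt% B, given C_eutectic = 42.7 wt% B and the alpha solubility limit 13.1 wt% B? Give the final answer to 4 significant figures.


f_primary = (C_e - C0) / (C_e - C_alpha_max)
f_primary = (42.7 - 14.9) / (42.7 - 13.1)
f_primary = 0.939189
f_eutectic = 1 - 0.939189 = 0.06081


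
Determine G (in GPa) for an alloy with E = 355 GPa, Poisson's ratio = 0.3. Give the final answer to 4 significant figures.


G = E / (2*(1+nu))
G = 355 / (2*(1+0.3))
G = 136.5 GPa


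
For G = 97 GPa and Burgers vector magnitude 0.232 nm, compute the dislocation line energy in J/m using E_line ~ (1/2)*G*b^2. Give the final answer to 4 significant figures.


E = G*b^2/2
b = 0.232 nm = 2.32e-10 m
G = 97 GPa = 9.7e+10 Pa
E = 0.5 * 9.7e+10 * (2.32e-10)^2
E = 2.61e-09 J/m


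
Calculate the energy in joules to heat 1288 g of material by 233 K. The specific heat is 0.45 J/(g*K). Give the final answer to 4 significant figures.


Q = m * cp * dT
Q = 1288 * 0.45 * 233
Q = 135000 J


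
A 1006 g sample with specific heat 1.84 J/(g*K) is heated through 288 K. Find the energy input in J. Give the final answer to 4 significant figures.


Q = m * cp * dT
Q = 1006 * 1.84 * 288
Q = 533100 J


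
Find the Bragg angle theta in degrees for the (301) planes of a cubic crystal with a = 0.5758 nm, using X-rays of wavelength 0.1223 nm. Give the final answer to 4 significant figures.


d = a / sqrt(h^2+k^2+l^2)
d = 0.5758 / sqrt(10) = 0.182084 nm
lambda = 2*d*sin(theta)  =>  sin(theta) = lambda / (2*d)
sin(theta) = 0.1223 / (2 * 0.182084) = 0.335834
theta = 19.62 deg


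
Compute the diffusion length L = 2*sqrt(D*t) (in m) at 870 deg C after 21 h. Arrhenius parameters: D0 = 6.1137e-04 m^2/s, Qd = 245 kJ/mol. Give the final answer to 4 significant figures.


Step 1: D = D0 * exp(-Qd/(R*T))
T = 1143.15 K
D = 6.1137e-04 * exp(-245e3 / (8.314 * 1143.15)) = 3.89913e-15 m^2/s
Step 2: L = 2*sqrt(D*t)
t = 21 h = 75600 s
L = 2*sqrt(3.89913e-15 * 75600) = 3.434e-05 m


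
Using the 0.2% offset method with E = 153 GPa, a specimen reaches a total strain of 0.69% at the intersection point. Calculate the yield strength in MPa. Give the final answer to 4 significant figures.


Offset strain = 0.002
Elastic strain at yield = total_strain - offset = 6.9e-03 - 0.002 = 4.9e-03
sigma_y = E * elastic_strain = 153000 * 4.9e-03
sigma_y = 749.7 MPa


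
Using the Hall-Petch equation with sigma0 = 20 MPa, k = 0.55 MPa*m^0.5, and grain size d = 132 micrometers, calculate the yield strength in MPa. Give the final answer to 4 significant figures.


sigma_y = sigma0 + k / sqrt(d)
d = 132 um = 1.32e-04 m
sigma_y = 20 + 0.55 / sqrt(1.32e-04)
sigma_y = 67.87 MPa


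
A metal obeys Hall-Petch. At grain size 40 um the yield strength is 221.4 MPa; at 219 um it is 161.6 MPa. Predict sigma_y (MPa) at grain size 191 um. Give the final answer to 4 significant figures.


sigma_y = sigma0 + k / sqrt(d)
1/sqrt(d1) = 1/sqrt(4e-05) = 158.114;  1/sqrt(d2) = 67.5737
k = (sigma1 - sigma2) / (1/sqrt(d1) - 1/sqrt(d2)) = (221.4 - 161.6) / (158.114 - 67.5737) = 0.66048 MPa*m^0.5
sigma0 = sigma1 - k/sqrt(d1) = 221.4 - 0.66048*158.114 = 116.969 MPa
sigma_y(d3) = 116.969 + 0.66048 / sqrt(1.91e-04) = 164.8 MPa
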